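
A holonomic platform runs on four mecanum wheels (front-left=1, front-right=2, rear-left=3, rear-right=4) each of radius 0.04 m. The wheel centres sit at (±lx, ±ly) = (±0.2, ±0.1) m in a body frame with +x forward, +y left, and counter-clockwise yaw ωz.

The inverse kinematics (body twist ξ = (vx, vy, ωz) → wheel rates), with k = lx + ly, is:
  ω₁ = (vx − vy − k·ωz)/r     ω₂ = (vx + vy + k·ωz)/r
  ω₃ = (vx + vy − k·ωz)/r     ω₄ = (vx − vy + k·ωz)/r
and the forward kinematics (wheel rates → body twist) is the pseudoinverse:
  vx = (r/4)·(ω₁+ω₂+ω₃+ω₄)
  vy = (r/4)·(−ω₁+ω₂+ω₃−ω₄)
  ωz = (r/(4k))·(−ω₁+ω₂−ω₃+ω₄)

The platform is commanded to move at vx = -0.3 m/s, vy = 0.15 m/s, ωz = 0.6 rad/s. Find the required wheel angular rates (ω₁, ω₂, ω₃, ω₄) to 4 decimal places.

(-15.7500, 0.7500, -8.2500, -6.7500)

k = lx + ly = 0.2 + 0.1 = 0.3000;  k·ωz = 0.3000·0.6 = 0.1800
ω₁ (FL) = (vx − vy − k·ωz)/r = -0.6300/0.04 = -15.7500
ω₂ (FR) = (vx + vy + k·ωz)/r = 0.0300/0.04 = 0.7500
ω₃ (RL) = (vx + vy − k·ωz)/r = -0.3300/0.04 = -8.2500
ω₄ (RR) = (vx − vy + k·ωz)/r = -0.2700/0.04 = -6.7500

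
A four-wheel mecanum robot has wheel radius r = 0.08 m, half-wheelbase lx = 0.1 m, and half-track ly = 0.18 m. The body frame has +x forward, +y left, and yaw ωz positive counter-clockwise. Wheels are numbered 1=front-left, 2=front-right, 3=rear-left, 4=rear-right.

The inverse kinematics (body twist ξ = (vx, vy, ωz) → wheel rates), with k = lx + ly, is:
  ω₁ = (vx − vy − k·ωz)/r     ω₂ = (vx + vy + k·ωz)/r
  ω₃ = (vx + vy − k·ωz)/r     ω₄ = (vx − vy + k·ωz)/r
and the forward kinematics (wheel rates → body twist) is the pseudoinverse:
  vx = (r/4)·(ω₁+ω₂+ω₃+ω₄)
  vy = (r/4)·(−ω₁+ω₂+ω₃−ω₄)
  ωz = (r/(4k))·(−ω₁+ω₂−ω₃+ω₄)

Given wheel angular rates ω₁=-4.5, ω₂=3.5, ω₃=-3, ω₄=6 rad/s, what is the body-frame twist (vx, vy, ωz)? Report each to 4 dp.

(0.0400, -0.0200, 1.2143)

k = lx + ly = 0.1 + 0.18 = 0.2800
ω₁+ω₂+ω₃+ω₄ = 2.0000  →  vx = (0.08/4)·2.0000 = 0.0400
−ω₁+ω₂+ω₃−ω₄ = -1.0000  →  vy = (0.08/4)·-1.0000 = -0.0200
−ω₁+ω₂−ω₃+ω₄ = 17.0000  →  ωz = (0.08/1.1200)·17.0000 = 1.2143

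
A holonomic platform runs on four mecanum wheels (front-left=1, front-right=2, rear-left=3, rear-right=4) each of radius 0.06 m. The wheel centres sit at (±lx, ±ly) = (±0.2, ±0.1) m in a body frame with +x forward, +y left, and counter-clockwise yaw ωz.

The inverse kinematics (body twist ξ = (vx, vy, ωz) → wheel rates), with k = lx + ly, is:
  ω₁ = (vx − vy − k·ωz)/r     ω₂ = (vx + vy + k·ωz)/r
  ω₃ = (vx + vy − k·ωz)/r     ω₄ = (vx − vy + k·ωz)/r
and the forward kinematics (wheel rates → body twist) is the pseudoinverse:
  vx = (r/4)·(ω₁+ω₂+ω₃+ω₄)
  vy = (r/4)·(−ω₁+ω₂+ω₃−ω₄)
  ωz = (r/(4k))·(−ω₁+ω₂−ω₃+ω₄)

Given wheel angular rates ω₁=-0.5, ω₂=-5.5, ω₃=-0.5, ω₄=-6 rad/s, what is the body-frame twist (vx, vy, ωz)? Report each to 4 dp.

k = lx + ly = 0.2 + 0.1 = 0.3000
ω₁+ω₂+ω₃+ω₄ = -12.5000  →  vx = (0.06/4)·-12.5000 = -0.1875
−ω₁+ω₂+ω₃−ω₄ = 0.5000  →  vy = (0.06/4)·0.5000 = 0.0075
−ω₁+ω₂−ω₃+ω₄ = -10.5000  →  ωz = (0.06/1.2000)·-10.5000 = -0.5250

(-0.1875, 0.0075, -0.5250)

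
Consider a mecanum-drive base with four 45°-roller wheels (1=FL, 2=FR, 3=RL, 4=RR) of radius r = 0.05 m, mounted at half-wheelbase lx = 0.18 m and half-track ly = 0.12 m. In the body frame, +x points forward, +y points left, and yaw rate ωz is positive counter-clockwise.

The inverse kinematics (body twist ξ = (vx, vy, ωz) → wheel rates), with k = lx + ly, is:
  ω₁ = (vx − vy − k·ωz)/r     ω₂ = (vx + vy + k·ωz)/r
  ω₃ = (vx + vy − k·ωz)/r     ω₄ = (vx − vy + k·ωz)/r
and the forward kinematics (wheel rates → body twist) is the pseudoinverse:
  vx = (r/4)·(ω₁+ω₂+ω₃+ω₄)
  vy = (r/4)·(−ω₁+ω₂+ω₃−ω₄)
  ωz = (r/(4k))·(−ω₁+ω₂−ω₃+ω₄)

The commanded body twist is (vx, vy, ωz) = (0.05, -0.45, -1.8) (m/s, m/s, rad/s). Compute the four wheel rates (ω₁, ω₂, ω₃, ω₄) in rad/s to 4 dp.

(20.8000, -18.8000, 2.8000, -0.8000)

k = lx + ly = 0.18 + 0.12 = 0.3000;  k·ωz = 0.3000·-1.8 = -0.5400
ω₁ (FL) = (vx − vy − k·ωz)/r = 1.0400/0.05 = 20.8000
ω₂ (FR) = (vx + vy + k·ωz)/r = -0.9400/0.05 = -18.8000
ω₃ (RL) = (vx + vy − k·ωz)/r = 0.1400/0.05 = 2.8000
ω₄ (RR) = (vx − vy + k·ωz)/r = -0.0400/0.05 = -0.8000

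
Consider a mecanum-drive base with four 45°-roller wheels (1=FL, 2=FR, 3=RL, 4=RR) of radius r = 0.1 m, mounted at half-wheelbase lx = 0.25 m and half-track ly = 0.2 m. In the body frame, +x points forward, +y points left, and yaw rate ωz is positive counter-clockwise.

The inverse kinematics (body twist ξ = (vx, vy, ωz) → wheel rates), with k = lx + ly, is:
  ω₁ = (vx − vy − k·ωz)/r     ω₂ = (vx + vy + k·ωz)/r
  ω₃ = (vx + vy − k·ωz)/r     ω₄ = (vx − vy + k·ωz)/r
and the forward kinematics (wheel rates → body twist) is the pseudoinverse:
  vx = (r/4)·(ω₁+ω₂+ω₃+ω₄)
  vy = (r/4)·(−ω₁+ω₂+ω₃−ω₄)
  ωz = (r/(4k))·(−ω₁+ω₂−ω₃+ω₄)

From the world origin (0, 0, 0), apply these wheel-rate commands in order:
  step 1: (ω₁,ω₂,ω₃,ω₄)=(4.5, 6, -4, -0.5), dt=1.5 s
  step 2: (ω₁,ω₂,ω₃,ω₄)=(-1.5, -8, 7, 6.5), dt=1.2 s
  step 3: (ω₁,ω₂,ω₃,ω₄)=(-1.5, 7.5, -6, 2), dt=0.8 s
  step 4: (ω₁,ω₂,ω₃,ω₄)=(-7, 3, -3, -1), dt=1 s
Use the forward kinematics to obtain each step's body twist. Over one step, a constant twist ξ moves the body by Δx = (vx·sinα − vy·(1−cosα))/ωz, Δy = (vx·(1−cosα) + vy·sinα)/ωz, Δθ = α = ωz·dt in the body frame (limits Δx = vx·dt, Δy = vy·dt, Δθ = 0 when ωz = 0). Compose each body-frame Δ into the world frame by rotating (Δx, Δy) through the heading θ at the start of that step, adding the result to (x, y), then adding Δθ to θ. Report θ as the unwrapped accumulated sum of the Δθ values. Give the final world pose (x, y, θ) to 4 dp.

(0.1453, -0.2189, 1.3722)

step 1: ξ=(vx,vy,ωz)=(0.1500, -0.0500, 0.2778), dt=1.5 → body Δ=(0.2339, -0.0266, 0.4167) → world pose (0.2339, -0.0266, 0.4167)
step 2: ξ=(vx,vy,ωz)=(0.1000, -0.1500, -0.3889), dt=1.2 → body Δ=(0.0744, -0.2010, -0.4667) → world pose (0.3834, -0.1804, -0.0500)
step 3: ξ=(vx,vy,ωz)=(0.0500, 0.0250, 0.9444), dt=0.8 → body Δ=(0.0291, 0.0326, 0.7556) → world pose (0.4141, -0.1493, 0.7056)
step 4: ξ=(vx,vy,ωz)=(-0.2000, 0.2000, 0.6667), dt=1.0 → body Δ=(-0.2497, 0.1213, 0.6667) → world pose (0.1453, -0.2189, 1.3722)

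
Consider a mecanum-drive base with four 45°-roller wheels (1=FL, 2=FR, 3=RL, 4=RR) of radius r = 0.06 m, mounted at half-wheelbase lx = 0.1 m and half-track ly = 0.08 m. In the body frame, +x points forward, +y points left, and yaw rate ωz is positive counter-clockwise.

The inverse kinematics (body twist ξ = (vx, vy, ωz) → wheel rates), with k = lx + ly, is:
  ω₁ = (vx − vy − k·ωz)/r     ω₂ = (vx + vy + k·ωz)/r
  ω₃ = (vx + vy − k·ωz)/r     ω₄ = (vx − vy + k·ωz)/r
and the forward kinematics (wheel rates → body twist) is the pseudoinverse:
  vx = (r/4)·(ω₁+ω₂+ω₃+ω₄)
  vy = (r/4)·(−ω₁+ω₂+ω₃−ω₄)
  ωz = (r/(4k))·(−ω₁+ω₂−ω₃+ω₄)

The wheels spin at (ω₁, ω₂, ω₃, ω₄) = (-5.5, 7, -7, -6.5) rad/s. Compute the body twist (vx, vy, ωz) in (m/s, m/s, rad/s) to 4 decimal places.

(-0.1800, 0.1800, 1.0833)

k = lx + ly = 0.1 + 0.08 = 0.1800
ω₁+ω₂+ω₃+ω₄ = -12.0000  →  vx = (0.06/4)·-12.0000 = -0.1800
−ω₁+ω₂+ω₃−ω₄ = 12.0000  →  vy = (0.06/4)·12.0000 = 0.1800
−ω₁+ω₂−ω₃+ω₄ = 13.0000  →  ωz = (0.06/0.7200)·13.0000 = 1.0833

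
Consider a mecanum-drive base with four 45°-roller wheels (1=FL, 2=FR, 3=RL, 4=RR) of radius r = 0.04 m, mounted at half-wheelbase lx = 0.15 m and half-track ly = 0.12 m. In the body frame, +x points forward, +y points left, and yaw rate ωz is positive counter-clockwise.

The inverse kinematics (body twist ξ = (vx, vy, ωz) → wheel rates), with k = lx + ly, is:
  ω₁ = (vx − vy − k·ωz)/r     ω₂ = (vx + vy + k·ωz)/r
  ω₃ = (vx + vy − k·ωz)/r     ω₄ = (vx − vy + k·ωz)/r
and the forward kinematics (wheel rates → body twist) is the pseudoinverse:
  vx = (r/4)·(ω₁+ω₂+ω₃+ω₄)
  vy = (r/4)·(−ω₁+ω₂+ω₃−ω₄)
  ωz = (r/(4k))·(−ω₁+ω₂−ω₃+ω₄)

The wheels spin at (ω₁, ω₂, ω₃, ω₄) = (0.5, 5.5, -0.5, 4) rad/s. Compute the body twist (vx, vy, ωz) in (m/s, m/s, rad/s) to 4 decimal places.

(0.0950, 0.0050, 0.3519)

k = lx + ly = 0.15 + 0.12 = 0.2700
ω₁+ω₂+ω₃+ω₄ = 9.5000  →  vx = (0.04/4)·9.5000 = 0.0950
−ω₁+ω₂+ω₃−ω₄ = 0.5000  →  vy = (0.04/4)·0.5000 = 0.0050
−ω₁+ω₂−ω₃+ω₄ = 9.5000  →  ωz = (0.04/1.0800)·9.5000 = 0.3519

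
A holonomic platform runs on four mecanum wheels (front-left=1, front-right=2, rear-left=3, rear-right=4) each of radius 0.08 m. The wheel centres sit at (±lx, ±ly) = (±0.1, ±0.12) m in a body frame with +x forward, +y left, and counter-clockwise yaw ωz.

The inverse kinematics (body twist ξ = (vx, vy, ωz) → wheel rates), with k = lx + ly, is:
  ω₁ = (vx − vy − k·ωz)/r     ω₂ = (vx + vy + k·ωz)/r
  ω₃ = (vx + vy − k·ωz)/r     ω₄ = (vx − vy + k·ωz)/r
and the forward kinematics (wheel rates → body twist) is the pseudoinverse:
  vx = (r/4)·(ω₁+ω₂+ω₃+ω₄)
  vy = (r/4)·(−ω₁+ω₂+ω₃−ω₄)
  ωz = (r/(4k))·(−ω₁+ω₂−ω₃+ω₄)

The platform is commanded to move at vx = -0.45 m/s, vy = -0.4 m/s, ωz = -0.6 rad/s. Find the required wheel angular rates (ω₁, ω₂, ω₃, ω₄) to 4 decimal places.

(1.0250, -12.2750, -8.9750, -2.2750)

k = lx + ly = 0.1 + 0.12 = 0.2200;  k·ωz = 0.2200·-0.6 = -0.1320
ω₁ (FL) = (vx − vy − k·ωz)/r = 0.0820/0.08 = 1.0250
ω₂ (FR) = (vx + vy + k·ωz)/r = -0.9820/0.08 = -12.2750
ω₃ (RL) = (vx + vy − k·ωz)/r = -0.7180/0.08 = -8.9750
ω₄ (RR) = (vx − vy + k·ωz)/r = -0.1820/0.08 = -2.2750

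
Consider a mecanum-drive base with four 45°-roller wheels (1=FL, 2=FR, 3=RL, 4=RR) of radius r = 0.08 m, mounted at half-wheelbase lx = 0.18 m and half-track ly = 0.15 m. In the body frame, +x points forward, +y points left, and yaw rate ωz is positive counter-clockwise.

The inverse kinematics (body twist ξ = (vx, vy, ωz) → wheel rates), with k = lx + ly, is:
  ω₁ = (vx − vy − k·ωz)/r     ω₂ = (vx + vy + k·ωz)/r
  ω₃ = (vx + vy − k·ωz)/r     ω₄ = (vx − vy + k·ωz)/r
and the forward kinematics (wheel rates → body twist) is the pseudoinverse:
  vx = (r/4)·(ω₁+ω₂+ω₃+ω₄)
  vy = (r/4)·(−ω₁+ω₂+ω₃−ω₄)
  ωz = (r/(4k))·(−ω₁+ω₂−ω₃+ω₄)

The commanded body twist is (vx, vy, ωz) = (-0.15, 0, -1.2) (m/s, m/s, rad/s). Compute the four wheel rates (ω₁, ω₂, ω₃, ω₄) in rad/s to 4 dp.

(3.0750, -6.8250, 3.0750, -6.8250)

k = lx + ly = 0.18 + 0.15 = 0.3300;  k·ωz = 0.3300·-1.2 = -0.3960
ω₁ (FL) = (vx − vy − k·ωz)/r = 0.2460/0.08 = 3.0750
ω₂ (FR) = (vx + vy + k·ωz)/r = -0.5460/0.08 = -6.8250
ω₃ (RL) = (vx + vy − k·ωz)/r = 0.2460/0.08 = 3.0750
ω₄ (RR) = (vx − vy + k·ωz)/r = -0.5460/0.08 = -6.8250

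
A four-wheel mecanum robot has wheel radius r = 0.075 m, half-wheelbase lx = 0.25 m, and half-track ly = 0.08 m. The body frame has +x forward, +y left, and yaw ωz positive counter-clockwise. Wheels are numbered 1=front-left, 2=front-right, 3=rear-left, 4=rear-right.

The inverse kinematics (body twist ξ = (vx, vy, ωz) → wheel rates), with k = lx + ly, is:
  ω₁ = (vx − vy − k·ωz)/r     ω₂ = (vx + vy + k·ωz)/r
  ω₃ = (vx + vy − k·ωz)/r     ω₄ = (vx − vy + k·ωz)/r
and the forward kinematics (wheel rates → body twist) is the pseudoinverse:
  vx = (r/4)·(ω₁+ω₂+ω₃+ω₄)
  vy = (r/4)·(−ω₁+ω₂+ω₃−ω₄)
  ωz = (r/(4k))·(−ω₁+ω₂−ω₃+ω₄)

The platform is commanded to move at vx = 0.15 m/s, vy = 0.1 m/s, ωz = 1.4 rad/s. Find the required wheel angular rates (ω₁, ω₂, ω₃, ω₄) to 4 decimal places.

(-5.4933, 9.4933, -2.8267, 6.8267)

k = lx + ly = 0.25 + 0.08 = 0.3300;  k·ωz = 0.3300·1.4 = 0.4620
ω₁ (FL) = (vx − vy − k·ωz)/r = -0.4120/0.075 = -5.4933
ω₂ (FR) = (vx + vy + k·ωz)/r = 0.7120/0.075 = 9.4933
ω₃ (RL) = (vx + vy − k·ωz)/r = -0.2120/0.075 = -2.8267
ω₄ (RR) = (vx − vy + k·ωz)/r = 0.5120/0.075 = 6.8267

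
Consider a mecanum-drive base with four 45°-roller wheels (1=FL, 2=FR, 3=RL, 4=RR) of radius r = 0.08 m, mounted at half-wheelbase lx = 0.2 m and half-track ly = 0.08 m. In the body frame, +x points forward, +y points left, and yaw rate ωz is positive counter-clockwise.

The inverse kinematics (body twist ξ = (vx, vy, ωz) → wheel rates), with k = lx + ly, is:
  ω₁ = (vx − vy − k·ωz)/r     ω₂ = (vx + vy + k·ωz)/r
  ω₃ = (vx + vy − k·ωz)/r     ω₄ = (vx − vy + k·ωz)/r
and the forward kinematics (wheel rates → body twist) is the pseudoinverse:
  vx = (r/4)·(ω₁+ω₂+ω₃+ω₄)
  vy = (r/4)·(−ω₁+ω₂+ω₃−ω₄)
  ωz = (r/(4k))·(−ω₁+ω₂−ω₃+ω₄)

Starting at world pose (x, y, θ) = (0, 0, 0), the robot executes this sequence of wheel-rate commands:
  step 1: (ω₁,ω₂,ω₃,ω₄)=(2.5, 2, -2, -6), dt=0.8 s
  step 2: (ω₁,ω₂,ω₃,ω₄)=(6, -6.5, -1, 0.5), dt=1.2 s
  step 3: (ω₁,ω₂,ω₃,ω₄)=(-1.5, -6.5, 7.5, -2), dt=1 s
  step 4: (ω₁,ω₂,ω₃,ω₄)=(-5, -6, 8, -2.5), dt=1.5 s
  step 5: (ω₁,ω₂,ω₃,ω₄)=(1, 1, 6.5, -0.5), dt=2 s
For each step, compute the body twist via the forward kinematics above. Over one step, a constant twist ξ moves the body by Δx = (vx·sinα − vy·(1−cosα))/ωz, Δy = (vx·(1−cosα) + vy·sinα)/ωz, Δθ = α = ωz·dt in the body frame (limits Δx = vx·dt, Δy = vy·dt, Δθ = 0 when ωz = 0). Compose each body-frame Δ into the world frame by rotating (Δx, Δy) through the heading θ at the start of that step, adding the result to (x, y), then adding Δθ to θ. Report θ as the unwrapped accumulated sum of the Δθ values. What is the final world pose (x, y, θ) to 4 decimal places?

step 1: ξ=(vx,vy,ωz)=(-0.0700, 0.0700, -0.3214), dt=0.8 → body Δ=(-0.0482, 0.0625, -0.2571) → world pose (-0.0482, 0.0625, -0.2571)
step 2: ξ=(vx,vy,ωz)=(-0.0200, -0.2800, -0.7857), dt=1.2 → body Δ=(-0.1676, -0.2779, -0.9429) → world pose (-0.2810, -0.1636, -1.2000)
step 3: ξ=(vx,vy,ωz)=(-0.0500, 0.0900, -1.0357), dt=1.0 → body Δ=(0.0011, 0.0984, -1.0357) → world pose (-0.1889, -0.1289, -2.2357)
step 4: ξ=(vx,vy,ωz)=(-0.1100, 0.1900, -0.8214), dt=1.5 → body Δ=(0.0282, 0.3076, -1.2321) → world pose (0.0358, -0.3408, -3.4679)
step 5: ξ=(vx,vy,ωz)=(0.1600, 0.1400, -0.5000), dt=2.0 → body Δ=(0.3980, 0.0885, -1.0000) → world pose (-0.3695, -0.2971, -4.4679)

(-0.3695, -0.2971, -4.4679)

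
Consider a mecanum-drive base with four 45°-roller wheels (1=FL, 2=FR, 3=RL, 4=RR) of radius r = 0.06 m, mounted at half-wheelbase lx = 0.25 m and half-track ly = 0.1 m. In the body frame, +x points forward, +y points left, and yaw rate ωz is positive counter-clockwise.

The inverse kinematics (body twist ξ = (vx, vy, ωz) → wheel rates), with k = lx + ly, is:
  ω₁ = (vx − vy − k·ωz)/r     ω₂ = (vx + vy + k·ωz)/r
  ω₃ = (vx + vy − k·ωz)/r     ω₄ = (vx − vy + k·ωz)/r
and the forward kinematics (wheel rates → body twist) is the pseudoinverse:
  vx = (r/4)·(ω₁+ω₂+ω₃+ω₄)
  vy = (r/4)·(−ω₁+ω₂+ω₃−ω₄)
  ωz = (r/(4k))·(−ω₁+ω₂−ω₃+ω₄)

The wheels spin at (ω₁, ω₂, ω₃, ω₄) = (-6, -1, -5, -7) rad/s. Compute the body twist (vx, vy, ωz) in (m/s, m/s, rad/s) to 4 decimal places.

k = lx + ly = 0.25 + 0.1 = 0.3500
ω₁+ω₂+ω₃+ω₄ = -19.0000  →  vx = (0.06/4)·-19.0000 = -0.2850
−ω₁+ω₂+ω₃−ω₄ = 7.0000  →  vy = (0.06/4)·7.0000 = 0.1050
−ω₁+ω₂−ω₃+ω₄ = 3.0000  →  ωz = (0.06/1.4000)·3.0000 = 0.1286

(-0.2850, 0.1050, 0.1286)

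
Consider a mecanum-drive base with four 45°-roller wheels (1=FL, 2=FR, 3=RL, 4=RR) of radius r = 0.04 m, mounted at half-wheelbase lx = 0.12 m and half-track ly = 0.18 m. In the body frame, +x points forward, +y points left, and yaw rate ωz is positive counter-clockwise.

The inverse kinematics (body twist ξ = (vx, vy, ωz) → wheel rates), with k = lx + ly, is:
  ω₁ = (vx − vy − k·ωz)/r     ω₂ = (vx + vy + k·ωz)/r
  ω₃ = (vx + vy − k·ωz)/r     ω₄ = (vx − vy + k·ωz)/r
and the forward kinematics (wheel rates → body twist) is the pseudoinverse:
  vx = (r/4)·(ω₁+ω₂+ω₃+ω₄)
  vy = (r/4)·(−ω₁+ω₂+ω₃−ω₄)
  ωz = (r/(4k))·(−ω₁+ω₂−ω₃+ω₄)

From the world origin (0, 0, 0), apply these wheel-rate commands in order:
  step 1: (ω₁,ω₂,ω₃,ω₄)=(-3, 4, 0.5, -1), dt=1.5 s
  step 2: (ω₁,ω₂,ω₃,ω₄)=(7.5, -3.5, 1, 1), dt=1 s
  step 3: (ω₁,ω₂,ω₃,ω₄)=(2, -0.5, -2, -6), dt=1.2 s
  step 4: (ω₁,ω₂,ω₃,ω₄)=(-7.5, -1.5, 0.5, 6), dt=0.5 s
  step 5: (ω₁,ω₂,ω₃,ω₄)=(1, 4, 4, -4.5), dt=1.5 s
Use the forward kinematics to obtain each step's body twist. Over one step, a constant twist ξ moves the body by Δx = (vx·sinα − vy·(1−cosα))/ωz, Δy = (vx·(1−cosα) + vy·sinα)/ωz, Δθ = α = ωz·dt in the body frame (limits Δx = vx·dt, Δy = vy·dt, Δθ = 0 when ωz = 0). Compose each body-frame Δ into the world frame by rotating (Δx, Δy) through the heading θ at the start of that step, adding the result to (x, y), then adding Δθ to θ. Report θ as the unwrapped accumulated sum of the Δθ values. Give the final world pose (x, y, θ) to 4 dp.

step 1: ξ=(vx,vy,ωz)=(0.0050, 0.0850, 0.1833), dt=1.5 → body Δ=(-0.0100, 0.1269, 0.2750) → world pose (-0.0100, 0.1269, 0.2750)
step 2: ξ=(vx,vy,ωz)=(0.0600, -0.1100, -0.3667), dt=1.0 → body Δ=(0.0387, -0.1184, -0.3667) → world pose (0.0594, 0.0235, -0.0917)
step 3: ξ=(vx,vy,ωz)=(-0.0650, 0.0150, -0.2167), dt=1.2 → body Δ=(-0.0748, 0.0279, -0.2600) → world pose (-0.0125, 0.0581, -0.3517)
step 4: ξ=(vx,vy,ωz)=(-0.0250, 0.0050, 0.3833), dt=0.5 → body Δ=(-0.0127, 0.0013, 0.1917) → world pose (-0.0240, 0.0636, -0.1600)
step 5: ξ=(vx,vy,ωz)=(0.0450, 0.1150, -0.1833), dt=1.5 → body Δ=(0.0902, 0.1611, -0.2750) → world pose (0.0908, 0.2083, -0.4350)

(0.0908, 0.2083, -0.4350)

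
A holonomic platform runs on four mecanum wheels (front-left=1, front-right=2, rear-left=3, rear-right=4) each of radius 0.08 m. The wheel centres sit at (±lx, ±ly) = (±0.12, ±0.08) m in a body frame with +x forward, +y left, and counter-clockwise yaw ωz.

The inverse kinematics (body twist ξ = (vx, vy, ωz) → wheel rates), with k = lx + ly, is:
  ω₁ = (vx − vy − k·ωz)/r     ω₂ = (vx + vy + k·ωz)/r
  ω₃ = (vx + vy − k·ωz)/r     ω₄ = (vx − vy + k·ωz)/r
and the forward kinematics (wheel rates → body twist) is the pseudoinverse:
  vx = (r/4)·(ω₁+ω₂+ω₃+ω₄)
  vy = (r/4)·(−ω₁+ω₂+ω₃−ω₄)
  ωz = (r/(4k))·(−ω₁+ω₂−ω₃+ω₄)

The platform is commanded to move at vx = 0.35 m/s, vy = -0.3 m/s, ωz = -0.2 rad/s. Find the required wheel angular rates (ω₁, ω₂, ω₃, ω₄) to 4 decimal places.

(8.6250, 0.1250, 1.1250, 7.6250)

k = lx + ly = 0.12 + 0.08 = 0.2000;  k·ωz = 0.2000·-0.2 = -0.0400
ω₁ (FL) = (vx − vy − k·ωz)/r = 0.6900/0.08 = 8.6250
ω₂ (FR) = (vx + vy + k·ωz)/r = 0.0100/0.08 = 0.1250
ω₃ (RL) = (vx + vy − k·ωz)/r = 0.0900/0.08 = 1.1250
ω₄ (RR) = (vx − vy + k·ωz)/r = 0.6100/0.08 = 7.6250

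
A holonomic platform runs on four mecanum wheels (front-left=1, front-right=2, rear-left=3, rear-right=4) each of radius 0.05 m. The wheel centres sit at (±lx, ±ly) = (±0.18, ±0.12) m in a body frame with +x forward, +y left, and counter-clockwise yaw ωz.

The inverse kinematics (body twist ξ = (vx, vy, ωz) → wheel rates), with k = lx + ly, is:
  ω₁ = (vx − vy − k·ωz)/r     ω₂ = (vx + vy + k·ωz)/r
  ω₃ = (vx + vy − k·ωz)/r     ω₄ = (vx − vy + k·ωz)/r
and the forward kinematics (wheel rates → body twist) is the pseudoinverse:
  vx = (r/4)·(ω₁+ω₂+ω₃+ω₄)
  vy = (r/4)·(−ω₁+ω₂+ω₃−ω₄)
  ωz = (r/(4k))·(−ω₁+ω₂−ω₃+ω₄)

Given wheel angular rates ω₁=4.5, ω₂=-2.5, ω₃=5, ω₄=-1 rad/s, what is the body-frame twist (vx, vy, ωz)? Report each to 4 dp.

k = lx + ly = 0.18 + 0.12 = 0.3000
ω₁+ω₂+ω₃+ω₄ = 6.0000  →  vx = (0.05/4)·6.0000 = 0.0750
−ω₁+ω₂+ω₃−ω₄ = -1.0000  →  vy = (0.05/4)·-1.0000 = -0.0125
−ω₁+ω₂−ω₃+ω₄ = -13.0000  →  ωz = (0.05/1.2000)·-13.0000 = -0.5417

(0.0750, -0.0125, -0.5417)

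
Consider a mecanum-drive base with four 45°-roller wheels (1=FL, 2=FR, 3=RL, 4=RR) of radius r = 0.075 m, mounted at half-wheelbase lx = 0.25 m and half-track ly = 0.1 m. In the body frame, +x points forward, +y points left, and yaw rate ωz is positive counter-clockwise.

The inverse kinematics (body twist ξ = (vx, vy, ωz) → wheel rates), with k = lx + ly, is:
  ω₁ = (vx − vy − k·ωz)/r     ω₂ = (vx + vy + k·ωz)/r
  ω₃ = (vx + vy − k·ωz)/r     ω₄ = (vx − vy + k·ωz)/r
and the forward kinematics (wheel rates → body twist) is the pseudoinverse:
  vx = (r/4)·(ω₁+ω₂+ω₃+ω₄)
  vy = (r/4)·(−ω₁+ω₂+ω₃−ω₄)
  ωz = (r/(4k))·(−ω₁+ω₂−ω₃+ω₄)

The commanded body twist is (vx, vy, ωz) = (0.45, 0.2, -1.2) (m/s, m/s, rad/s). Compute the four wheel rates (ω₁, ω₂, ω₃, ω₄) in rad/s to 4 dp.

(8.9333, 3.0667, 14.2667, -2.2667)

k = lx + ly = 0.25 + 0.1 = 0.3500;  k·ωz = 0.3500·-1.2 = -0.4200
ω₁ (FL) = (vx − vy − k·ωz)/r = 0.6700/0.075 = 8.9333
ω₂ (FR) = (vx + vy + k·ωz)/r = 0.2300/0.075 = 3.0667
ω₃ (RL) = (vx + vy − k·ωz)/r = 1.0700/0.075 = 14.2667
ω₄ (RR) = (vx − vy + k·ωz)/r = -0.1700/0.075 = -2.2667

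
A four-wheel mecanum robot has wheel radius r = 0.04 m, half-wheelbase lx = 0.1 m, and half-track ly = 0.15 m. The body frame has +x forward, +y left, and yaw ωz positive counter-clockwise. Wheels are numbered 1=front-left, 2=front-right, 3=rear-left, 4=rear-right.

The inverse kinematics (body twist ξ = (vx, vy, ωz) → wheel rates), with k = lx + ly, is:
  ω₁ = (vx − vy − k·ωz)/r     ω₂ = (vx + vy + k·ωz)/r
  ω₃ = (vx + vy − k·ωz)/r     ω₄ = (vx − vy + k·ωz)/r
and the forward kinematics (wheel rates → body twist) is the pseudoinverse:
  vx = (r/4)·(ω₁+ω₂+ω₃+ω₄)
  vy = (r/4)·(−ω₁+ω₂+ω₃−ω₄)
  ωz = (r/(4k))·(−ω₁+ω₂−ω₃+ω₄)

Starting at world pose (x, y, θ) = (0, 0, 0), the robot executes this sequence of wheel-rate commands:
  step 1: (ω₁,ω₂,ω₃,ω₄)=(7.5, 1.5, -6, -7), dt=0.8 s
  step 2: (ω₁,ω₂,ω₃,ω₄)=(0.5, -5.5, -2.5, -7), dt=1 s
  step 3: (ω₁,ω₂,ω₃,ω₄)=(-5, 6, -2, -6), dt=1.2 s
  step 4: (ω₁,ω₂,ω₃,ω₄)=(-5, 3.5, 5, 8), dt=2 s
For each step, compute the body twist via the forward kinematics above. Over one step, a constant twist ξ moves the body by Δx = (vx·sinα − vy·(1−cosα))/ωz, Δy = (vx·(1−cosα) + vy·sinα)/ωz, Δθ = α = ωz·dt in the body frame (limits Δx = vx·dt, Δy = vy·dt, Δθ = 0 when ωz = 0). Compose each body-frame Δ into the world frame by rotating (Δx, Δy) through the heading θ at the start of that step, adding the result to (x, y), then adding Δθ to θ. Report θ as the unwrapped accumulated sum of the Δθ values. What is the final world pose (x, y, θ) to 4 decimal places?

step 1: ξ=(vx,vy,ωz)=(-0.0400, -0.0500, -0.2800), dt=0.8 → body Δ=(-0.0362, -0.0361, -0.2240) → world pose (-0.0362, -0.0361, -0.2240)
step 2: ξ=(vx,vy,ωz)=(-0.1450, -0.0150, -0.4200), dt=1.0 → body Δ=(-0.1439, 0.0154, -0.4200) → world pose (-0.1730, 0.0109, -0.6440)
step 3: ξ=(vx,vy,ωz)=(-0.0700, 0.1500, 0.2800), dt=1.2 → body Δ=(-0.1124, 0.1627, 0.3360) → world pose (-0.1653, 0.2085, -0.3080)
step 4: ξ=(vx,vy,ωz)=(0.1150, 0.0550, 0.4600), dt=2.0 → body Δ=(0.1518, 0.1937, 0.9200) → world pose (0.0381, 0.3470, 0.6120)

(0.0381, 0.3470, 0.6120)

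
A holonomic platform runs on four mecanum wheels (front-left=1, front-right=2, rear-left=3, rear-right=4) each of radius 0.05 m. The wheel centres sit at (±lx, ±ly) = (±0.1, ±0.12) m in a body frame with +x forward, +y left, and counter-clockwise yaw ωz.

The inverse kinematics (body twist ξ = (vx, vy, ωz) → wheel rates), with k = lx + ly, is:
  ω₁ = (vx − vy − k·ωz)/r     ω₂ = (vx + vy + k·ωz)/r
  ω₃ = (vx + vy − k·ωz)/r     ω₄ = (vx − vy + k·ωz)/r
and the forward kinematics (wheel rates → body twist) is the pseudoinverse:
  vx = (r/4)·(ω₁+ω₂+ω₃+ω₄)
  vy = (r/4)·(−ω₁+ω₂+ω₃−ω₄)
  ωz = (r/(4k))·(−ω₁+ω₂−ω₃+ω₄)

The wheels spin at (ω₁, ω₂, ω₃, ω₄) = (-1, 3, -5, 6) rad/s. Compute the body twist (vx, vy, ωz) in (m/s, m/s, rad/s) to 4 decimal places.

k = lx + ly = 0.1 + 0.12 = 0.2200
ω₁+ω₂+ω₃+ω₄ = 3.0000  →  vx = (0.05/4)·3.0000 = 0.0375
−ω₁+ω₂+ω₃−ω₄ = -7.0000  →  vy = (0.05/4)·-7.0000 = -0.0875
−ω₁+ω₂−ω₃+ω₄ = 15.0000  →  ωz = (0.05/0.8800)·15.0000 = 0.8523

(0.0375, -0.0875, 0.8523)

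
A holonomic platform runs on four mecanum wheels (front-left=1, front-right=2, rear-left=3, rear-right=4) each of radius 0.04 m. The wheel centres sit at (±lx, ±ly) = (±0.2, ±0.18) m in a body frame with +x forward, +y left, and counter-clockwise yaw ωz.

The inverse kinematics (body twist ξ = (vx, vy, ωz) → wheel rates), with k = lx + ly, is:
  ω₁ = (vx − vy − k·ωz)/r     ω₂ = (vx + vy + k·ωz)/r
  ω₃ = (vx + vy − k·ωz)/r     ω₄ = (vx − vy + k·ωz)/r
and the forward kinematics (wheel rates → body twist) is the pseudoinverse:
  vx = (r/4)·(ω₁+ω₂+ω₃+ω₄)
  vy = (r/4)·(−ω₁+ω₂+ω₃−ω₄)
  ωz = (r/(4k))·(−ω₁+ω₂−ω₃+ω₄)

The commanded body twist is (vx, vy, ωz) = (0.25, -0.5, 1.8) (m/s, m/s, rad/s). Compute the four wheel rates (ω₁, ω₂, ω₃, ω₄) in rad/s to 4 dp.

k = lx + ly = 0.2 + 0.18 = 0.3800;  k·ωz = 0.3800·1.8 = 0.6840
ω₁ (FL) = (vx − vy − k·ωz)/r = 0.0660/0.04 = 1.6500
ω₂ (FR) = (vx + vy + k·ωz)/r = 0.4340/0.04 = 10.8500
ω₃ (RL) = (vx + vy − k·ωz)/r = -0.9340/0.04 = -23.3500
ω₄ (RR) = (vx − vy + k·ωz)/r = 1.4340/0.04 = 35.8500

(1.6500, 10.8500, -23.3500, 35.8500)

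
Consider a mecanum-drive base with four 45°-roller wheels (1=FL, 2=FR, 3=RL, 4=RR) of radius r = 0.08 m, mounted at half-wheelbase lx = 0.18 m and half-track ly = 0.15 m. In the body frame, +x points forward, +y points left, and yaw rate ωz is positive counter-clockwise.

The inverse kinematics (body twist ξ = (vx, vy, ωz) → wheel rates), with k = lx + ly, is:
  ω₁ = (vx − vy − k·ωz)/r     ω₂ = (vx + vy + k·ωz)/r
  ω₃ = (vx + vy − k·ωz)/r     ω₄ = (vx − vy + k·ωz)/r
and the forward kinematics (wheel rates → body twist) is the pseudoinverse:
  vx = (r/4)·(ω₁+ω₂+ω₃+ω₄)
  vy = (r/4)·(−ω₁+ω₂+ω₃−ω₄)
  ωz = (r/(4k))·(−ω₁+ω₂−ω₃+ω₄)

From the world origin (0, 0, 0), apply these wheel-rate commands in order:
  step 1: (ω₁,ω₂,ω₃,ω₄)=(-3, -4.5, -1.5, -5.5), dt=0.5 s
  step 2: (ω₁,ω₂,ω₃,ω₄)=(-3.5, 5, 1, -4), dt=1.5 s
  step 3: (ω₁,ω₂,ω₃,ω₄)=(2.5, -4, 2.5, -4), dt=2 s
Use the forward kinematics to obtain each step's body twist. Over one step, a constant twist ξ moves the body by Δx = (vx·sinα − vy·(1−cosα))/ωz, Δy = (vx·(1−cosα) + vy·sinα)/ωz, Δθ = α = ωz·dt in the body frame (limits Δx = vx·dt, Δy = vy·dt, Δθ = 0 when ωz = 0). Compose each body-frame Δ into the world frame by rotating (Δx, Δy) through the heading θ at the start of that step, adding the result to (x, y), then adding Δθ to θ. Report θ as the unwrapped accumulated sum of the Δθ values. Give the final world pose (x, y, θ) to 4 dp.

(-0.2708, 0.5047, -1.4242)

step 1: ξ=(vx,vy,ωz)=(-0.2900, 0.0500, -0.3333), dt=0.5 → body Δ=(-0.1423, 0.0369, -0.1667) → world pose (-0.1423, 0.0369, -0.1667)
step 2: ξ=(vx,vy,ωz)=(-0.0300, 0.2700, 0.2121), dt=1.5 → body Δ=(-0.1081, 0.3911, 0.3182) → world pose (-0.1840, 0.4406, 0.1515)
step 3: ξ=(vx,vy,ωz)=(-0.0600, 0.0000, -0.7879), dt=2.0 → body Δ=(-0.0762, 0.0765, -1.5758) → world pose (-0.2708, 0.5047, -1.4242)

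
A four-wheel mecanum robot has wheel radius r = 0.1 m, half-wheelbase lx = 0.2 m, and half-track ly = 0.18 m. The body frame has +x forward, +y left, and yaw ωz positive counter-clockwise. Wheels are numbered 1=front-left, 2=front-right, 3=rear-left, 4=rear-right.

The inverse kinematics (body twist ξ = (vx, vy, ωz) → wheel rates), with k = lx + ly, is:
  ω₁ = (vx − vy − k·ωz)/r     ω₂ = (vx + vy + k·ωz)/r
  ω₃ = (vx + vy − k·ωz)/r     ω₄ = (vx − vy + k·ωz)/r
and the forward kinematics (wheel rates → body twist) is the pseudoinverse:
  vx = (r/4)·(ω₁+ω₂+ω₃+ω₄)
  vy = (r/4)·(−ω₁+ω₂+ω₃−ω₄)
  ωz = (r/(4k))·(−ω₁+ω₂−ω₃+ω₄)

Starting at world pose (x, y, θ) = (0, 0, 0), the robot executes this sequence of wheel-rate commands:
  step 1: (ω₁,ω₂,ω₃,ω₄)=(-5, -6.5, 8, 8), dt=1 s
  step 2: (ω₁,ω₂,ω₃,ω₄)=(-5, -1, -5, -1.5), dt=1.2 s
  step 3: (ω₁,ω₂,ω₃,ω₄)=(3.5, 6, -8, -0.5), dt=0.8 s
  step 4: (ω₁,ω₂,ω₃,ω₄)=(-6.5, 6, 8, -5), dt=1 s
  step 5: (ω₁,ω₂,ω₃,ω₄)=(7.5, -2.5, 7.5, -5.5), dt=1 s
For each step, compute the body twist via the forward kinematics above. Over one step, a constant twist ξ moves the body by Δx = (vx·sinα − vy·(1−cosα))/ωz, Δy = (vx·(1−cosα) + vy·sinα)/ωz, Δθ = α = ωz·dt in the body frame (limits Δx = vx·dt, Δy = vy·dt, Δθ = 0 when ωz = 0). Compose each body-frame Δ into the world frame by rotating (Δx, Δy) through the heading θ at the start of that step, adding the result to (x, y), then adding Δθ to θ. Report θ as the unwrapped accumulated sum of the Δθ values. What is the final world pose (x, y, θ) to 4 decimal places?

(-0.5375, 0.3386, -0.5263)

step 1: ξ=(vx,vy,ωz)=(0.1125, -0.0375, -0.0987), dt=1.0 → body Δ=(0.1105, -0.0430, -0.0987) → world pose (0.1105, -0.0430, -0.0987)
step 2: ξ=(vx,vy,ωz)=(-0.3125, 0.0125, 0.4934), dt=1.2 → body Δ=(-0.3578, -0.0937, 0.5921) → world pose (-0.2548, -0.1010, 0.4934)
step 3: ξ=(vx,vy,ωz)=(0.0250, -0.1250, 0.6579), dt=0.8 → body Δ=(0.0448, -0.0903, 0.5263) → world pose (-0.1726, -0.1593, 1.0197)
step 4: ξ=(vx,vy,ωz)=(0.0625, 0.6375, -0.0329), dt=1.0 → body Δ=(0.0730, 0.6364, -0.0329) → world pose (-0.6765, 0.2361, 0.9868)
step 5: ξ=(vx,vy,ωz)=(0.1750, 0.0750, -1.5132), dt=1.0 → body Δ=(0.1622, -0.0595, -1.5132) → world pose (-0.5375, 0.3386, -0.5263)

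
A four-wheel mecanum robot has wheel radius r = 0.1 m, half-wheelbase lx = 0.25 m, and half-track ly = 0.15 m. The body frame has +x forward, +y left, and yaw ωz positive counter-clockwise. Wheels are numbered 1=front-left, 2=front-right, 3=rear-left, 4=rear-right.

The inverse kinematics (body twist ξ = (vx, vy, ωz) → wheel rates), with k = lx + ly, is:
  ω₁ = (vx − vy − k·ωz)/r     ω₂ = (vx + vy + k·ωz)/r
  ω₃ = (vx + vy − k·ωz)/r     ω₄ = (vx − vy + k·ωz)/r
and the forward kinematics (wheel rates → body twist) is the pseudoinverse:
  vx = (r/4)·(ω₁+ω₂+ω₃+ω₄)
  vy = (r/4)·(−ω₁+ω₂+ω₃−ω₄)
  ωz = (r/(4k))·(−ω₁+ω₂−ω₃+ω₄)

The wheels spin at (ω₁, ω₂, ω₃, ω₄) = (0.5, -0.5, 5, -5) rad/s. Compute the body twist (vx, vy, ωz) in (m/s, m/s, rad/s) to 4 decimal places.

k = lx + ly = 0.25 + 0.15 = 0.4000
ω₁+ω₂+ω₃+ω₄ = 0.0000  →  vx = (0.1/4)·0.0000 = 0.0000
−ω₁+ω₂+ω₃−ω₄ = 9.0000  →  vy = (0.1/4)·9.0000 = 0.2250
−ω₁+ω₂−ω₃+ω₄ = -11.0000  →  ωz = (0.1/1.6000)·-11.0000 = -0.6875

(0.0000, 0.2250, -0.6875)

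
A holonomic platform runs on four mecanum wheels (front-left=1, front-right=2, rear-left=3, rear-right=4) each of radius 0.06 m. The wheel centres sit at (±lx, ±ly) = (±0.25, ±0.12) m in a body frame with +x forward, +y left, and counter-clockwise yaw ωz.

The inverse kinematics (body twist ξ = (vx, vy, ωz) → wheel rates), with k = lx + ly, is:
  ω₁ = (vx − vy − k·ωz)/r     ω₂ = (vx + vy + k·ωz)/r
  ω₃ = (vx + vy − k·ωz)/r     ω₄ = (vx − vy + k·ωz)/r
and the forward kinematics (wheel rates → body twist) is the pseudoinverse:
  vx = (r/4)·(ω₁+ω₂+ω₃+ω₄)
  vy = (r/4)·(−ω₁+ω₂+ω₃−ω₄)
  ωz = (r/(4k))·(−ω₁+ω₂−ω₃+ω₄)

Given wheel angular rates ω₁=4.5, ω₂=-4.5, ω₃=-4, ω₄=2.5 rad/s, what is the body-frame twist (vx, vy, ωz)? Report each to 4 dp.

k = lx + ly = 0.25 + 0.12 = 0.3700
ω₁+ω₂+ω₃+ω₄ = -1.5000  →  vx = (0.06/4)·-1.5000 = -0.0225
−ω₁+ω₂+ω₃−ω₄ = -15.5000  →  vy = (0.06/4)·-15.5000 = -0.2325
−ω₁+ω₂−ω₃+ω₄ = -2.5000  →  ωz = (0.06/1.4800)·-2.5000 = -0.1014

(-0.0225, -0.2325, -0.1014)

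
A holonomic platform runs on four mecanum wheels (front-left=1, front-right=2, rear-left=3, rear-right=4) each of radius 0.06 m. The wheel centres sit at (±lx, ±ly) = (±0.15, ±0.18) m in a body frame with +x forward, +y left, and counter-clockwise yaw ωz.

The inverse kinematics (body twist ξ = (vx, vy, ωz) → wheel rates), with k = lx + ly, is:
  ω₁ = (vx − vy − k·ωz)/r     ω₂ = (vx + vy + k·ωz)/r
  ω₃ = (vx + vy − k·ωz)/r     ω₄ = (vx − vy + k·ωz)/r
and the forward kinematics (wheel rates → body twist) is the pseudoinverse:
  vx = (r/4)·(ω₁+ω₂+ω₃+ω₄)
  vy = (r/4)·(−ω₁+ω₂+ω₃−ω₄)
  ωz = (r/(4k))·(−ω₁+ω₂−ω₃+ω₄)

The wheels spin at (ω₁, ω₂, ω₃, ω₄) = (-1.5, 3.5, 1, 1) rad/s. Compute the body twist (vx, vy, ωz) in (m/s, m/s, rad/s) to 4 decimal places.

(0.0600, 0.0750, 0.2273)

k = lx + ly = 0.15 + 0.18 = 0.3300
ω₁+ω₂+ω₃+ω₄ = 4.0000  →  vx = (0.06/4)·4.0000 = 0.0600
−ω₁+ω₂+ω₃−ω₄ = 5.0000  →  vy = (0.06/4)·5.0000 = 0.0750
−ω₁+ω₂−ω₃+ω₄ = 5.0000  →  ωz = (0.06/1.3200)·5.0000 = 0.2273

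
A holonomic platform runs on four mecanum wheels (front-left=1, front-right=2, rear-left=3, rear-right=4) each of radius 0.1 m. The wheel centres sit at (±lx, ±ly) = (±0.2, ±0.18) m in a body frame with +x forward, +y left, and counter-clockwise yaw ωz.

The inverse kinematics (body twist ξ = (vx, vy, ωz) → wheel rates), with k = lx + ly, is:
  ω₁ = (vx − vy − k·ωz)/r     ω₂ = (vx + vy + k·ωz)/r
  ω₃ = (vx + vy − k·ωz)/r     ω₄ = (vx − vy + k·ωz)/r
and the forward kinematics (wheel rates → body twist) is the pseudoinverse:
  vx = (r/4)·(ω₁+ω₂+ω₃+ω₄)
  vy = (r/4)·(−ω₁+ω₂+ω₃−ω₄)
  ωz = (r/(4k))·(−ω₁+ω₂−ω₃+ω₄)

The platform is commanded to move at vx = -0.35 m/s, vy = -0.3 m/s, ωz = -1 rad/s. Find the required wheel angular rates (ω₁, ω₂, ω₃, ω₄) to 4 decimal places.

(3.3000, -10.3000, -2.7000, -4.3000)

k = lx + ly = 0.2 + 0.18 = 0.3800;  k·ωz = 0.3800·-1 = -0.3800
ω₁ (FL) = (vx − vy − k·ωz)/r = 0.3300/0.1 = 3.3000
ω₂ (FR) = (vx + vy + k·ωz)/r = -1.0300/0.1 = -10.3000
ω₃ (RL) = (vx + vy − k·ωz)/r = -0.2700/0.1 = -2.7000
ω₄ (RR) = (vx − vy + k·ωz)/r = -0.4300/0.1 = -4.3000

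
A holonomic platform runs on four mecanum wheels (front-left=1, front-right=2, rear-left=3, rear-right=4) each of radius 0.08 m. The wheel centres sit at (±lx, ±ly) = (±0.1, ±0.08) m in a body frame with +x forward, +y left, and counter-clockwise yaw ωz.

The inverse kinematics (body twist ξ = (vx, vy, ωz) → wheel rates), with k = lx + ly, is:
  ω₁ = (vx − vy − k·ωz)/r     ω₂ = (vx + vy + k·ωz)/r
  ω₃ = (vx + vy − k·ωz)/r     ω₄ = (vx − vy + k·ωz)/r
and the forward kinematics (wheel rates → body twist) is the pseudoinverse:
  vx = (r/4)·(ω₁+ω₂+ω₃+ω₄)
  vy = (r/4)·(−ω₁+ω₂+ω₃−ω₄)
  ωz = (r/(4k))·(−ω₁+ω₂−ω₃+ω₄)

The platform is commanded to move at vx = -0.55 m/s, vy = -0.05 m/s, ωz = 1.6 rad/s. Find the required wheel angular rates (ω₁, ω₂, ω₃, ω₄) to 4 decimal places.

k = lx + ly = 0.1 + 0.08 = 0.1800;  k·ωz = 0.1800·1.6 = 0.2880
ω₁ (FL) = (vx − vy − k·ωz)/r = -0.7880/0.08 = -9.8500
ω₂ (FR) = (vx + vy + k·ωz)/r = -0.3120/0.08 = -3.9000
ω₃ (RL) = (vx + vy − k·ωz)/r = -0.8880/0.08 = -11.1000
ω₄ (RR) = (vx − vy + k·ωz)/r = -0.2120/0.08 = -2.6500

(-9.8500, -3.9000, -11.1000, -2.6500)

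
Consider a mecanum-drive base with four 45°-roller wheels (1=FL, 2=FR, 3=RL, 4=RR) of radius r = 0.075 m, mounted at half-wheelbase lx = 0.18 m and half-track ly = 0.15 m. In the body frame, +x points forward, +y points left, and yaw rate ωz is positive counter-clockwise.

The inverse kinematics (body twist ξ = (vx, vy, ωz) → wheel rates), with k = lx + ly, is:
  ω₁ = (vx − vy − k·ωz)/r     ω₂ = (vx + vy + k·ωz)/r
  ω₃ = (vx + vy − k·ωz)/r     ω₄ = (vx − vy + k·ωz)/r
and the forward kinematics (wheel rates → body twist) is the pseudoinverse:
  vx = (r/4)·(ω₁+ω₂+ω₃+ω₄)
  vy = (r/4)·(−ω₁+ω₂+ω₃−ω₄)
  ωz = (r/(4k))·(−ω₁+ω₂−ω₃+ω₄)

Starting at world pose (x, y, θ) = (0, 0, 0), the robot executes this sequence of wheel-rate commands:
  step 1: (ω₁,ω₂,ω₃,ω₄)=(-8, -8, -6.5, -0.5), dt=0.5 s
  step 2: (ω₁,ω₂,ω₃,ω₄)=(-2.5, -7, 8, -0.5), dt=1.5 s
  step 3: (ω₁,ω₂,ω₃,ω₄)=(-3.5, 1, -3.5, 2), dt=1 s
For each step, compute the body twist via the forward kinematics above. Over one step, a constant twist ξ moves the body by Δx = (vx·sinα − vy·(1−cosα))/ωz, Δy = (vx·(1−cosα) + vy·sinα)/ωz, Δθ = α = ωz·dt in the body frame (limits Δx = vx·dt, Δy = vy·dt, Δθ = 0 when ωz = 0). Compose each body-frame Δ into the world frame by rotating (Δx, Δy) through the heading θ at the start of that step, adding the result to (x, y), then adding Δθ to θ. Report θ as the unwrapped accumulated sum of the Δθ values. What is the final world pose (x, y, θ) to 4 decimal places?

(-0.2894, 0.0750, -0.3693)

step 1: ξ=(vx,vy,ωz)=(-0.4312, -0.1125, 0.3409), dt=0.5 → body Δ=(-0.2098, -0.0743, 0.1705) → world pose (-0.2098, -0.0743, 0.1705)
step 2: ξ=(vx,vy,ωz)=(-0.0375, 0.0750, -0.7386), dt=1.5 → body Δ=(0.0108, 0.1190, -1.1080) → world pose (-0.2194, 0.0447, -0.9375)
step 3: ξ=(vx,vy,ωz)=(-0.0750, -0.0187, 0.5682), dt=1.0 → body Δ=(-0.0658, -0.0385, 0.5682) → world pose (-0.2894, 0.0750, -0.3693)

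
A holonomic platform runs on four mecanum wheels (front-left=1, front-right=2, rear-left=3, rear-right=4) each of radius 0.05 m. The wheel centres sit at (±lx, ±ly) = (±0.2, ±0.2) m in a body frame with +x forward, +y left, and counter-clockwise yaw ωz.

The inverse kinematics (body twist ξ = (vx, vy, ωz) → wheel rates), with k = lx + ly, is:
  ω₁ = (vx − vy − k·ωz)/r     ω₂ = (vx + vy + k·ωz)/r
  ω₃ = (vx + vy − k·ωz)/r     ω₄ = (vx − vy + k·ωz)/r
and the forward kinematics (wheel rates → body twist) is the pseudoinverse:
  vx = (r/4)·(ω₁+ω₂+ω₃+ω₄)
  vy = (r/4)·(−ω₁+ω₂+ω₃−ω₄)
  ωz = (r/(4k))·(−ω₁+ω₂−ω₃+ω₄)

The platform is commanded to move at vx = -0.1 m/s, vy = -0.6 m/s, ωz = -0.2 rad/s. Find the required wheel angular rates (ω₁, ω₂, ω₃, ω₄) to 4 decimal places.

k = lx + ly = 0.2 + 0.2 = 0.4000;  k·ωz = 0.4000·-0.2 = -0.0800
ω₁ (FL) = (vx − vy − k·ωz)/r = 0.5800/0.05 = 11.6000
ω₂ (FR) = (vx + vy + k·ωz)/r = -0.7800/0.05 = -15.6000
ω₃ (RL) = (vx + vy − k·ωz)/r = -0.6200/0.05 = -12.4000
ω₄ (RR) = (vx − vy + k·ωz)/r = 0.4200/0.05 = 8.4000

(11.6000, -15.6000, -12.4000, 8.4000)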